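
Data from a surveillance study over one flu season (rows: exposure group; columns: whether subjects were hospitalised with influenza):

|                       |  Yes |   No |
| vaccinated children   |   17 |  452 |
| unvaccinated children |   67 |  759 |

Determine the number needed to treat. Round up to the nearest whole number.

risk, vaccinated children = 17/469 = 0.036247
risk, unvaccinated children = 67/826 = 0.081114
absolute risk difference = 0.044866
1 / 0.044866 = 22.289 → round up → 23

NNT ≈ 23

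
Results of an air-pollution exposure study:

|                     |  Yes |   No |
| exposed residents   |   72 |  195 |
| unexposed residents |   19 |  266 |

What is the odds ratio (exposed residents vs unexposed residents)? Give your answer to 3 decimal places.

OR = (72 × 266) / (195 × 19) = 19152/3705 ≈ 5.169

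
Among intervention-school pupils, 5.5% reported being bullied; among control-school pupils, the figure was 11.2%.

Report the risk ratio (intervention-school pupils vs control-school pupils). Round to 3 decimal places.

RR = 0.0550 / 0.1120 = 0.491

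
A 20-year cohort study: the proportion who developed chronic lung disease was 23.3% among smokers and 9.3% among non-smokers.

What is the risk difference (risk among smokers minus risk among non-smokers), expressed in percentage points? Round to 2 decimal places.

risk difference = 0.2330 − 0.0930 = 0.1400 → 14.00 percentage points

RD: 14.00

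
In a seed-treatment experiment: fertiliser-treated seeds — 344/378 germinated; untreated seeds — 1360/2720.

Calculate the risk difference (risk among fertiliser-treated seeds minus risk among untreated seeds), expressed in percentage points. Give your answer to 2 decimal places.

41.01

risk, fertiliser-treated seeds = 344/378 = 0.9101
risk, untreated seeds = 1360/2720 = 0.5000
risk difference = 0.9101 − 0.5000 = 0.4101 → 41.01 percentage points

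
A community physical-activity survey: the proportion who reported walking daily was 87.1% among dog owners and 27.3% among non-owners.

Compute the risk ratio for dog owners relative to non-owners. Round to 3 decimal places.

RR = 0.8710 / 0.2730 = 3.190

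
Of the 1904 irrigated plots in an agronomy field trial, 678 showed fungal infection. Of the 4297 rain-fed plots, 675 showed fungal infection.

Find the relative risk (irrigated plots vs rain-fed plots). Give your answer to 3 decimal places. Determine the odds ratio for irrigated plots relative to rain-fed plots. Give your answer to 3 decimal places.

RR = 2.267; OR = 2.967

risk, irrigated plots = 678/1904 = 0.3561
risk, rain-fed plots = 675/4297 = 0.1571
RR = 0.3561 / 0.1571 = 2.267
odds, irrigated plots = 678/1226 = 0.5530
odds, rain-fed plots = 675/3622 = 0.1864
OR = 0.5530 / 0.1864 = 2.967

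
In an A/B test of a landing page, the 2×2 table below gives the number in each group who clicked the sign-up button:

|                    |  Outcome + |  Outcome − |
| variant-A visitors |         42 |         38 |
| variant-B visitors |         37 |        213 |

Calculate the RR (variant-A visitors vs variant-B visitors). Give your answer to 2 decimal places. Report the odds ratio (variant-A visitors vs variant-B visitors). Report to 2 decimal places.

risk, variant-A visitors = 42/80 = 0.5250
risk, variant-B visitors = 37/250 = 0.1480
RR = 0.5250 / 0.1480 = 3.55
OR = (42 × 213) / (38 × 37) = 8946/1406 ≈ 6.36

RR = 3.55; OR = 6.36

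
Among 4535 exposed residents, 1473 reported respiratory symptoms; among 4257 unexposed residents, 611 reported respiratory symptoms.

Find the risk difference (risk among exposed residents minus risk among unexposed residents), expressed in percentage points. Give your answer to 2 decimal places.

RD ≈ 18.13

risk, exposed residents = 1473/4535 = 0.3248
risk, unexposed residents = 611/4257 = 0.1435
risk difference = 0.3248 − 0.1435 = 0.1813 → 18.13 percentage points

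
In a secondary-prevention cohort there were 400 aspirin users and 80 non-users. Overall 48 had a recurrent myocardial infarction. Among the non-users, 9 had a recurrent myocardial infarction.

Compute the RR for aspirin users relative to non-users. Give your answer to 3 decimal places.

aspirin users with the outcome: 48 − 9 = 39
aspirin users without the outcome: 400 − 39 = 361
non-users without the outcome: 80 − 9 = 71
risk, aspirin users = 39/400 = 0.0975
risk, non-users = 9/80 = 0.1125
RR = 0.0975 / 0.1125 = 0.867

0.867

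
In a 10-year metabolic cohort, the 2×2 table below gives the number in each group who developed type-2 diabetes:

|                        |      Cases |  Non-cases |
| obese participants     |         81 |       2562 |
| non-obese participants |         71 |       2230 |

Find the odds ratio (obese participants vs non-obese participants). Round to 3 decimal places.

odds, obese participants = 81/2562 = 0.03162
odds, non-obese participants = 71/2230 = 0.03184
OR = 0.03162 / 0.03184 = 0.993

OR: 0.993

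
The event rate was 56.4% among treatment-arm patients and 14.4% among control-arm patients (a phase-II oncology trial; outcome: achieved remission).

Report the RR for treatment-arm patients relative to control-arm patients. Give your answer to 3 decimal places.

RR = 0.5640 / 0.1440 = 3.917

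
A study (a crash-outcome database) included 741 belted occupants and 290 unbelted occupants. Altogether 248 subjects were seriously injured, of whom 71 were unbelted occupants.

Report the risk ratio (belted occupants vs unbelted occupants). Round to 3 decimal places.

belted occupants with the outcome: 248 − 71 = 177
belted occupants without the outcome: 741 − 177 = 564
unbelted occupants without the outcome: 290 − 71 = 219
risk, belted occupants = 177/741 = 0.2389
risk, unbelted occupants = 71/290 = 0.2448
RR = 0.2389 / 0.2448 = 0.976

0.976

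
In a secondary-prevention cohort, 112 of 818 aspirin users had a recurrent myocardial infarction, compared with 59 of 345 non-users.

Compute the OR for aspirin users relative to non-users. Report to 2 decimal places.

odds, aspirin users = 112/706 = 0.1586
odds, non-users = 59/286 = 0.2063
OR = 0.1586 / 0.2063 = 0.77

OR: 0.77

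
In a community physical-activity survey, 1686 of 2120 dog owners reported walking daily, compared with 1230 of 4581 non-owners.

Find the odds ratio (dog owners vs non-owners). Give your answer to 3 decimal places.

OR = (1686 × 3351) / (434 × 1230) = 5649786/533820 ≈ 10.584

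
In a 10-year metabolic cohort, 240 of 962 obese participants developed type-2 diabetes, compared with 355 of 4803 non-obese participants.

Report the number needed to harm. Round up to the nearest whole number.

6

risk, obese participants = 240/962 = 0.249480
risk, non-obese participants = 355/4803 = 0.073912
absolute risk difference = 0.175568
1 / 0.175568 = 5.696 → round up → 6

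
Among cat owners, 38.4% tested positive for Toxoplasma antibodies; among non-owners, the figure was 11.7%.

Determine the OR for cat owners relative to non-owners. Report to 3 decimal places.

odds, cat owners = 0.3840/0.6160 = 0.6234
odds, non-owners = 0.1170/0.8830 = 0.1325
OR = 0.6234 / 0.1325 = 4.705

OR: 4.705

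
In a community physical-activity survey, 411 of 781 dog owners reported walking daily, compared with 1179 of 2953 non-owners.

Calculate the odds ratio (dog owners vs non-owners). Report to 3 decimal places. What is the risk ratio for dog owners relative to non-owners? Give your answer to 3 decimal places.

OR = 1.671; RR = 1.318

odds, dog owners = 411/370 = 1.1108
odds, non-owners = 1179/1774 = 0.6646
OR = 1.1108 / 0.6646 = 1.671
risk, dog owners = 411/781 = 0.5262
risk, non-owners = 1179/2953 = 0.3993
RR = 0.5262 / 0.3993 = 1.318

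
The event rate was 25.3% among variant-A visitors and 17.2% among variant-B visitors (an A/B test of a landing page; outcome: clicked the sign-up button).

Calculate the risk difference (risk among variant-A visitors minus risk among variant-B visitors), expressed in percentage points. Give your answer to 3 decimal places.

RD ≈ 8.100

risk difference = 0.2530 − 0.1720 = 0.0810 → 8.100 percentage points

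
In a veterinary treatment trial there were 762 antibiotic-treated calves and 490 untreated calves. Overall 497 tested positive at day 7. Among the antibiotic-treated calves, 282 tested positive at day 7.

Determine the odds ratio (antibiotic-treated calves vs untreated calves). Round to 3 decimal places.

antibiotic-treated calves without the outcome: 762 − 282 = 480
untreated calves with the outcome: 497 − 282 = 215
untreated calves without the outcome: 490 − 215 = 275
odds, antibiotic-treated calves = 282/480 = 0.5875
odds, untreated calves = 215/275 = 0.7818
OR = 0.5875 / 0.7818 = 0.751

0.751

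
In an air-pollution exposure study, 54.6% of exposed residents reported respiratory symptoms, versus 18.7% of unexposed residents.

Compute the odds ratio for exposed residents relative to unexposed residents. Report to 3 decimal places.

odds, exposed residents = 0.5460/0.4540 = 1.2026
odds, unexposed residents = 0.1870/0.8130 = 0.2300
OR = 1.2026 / 0.2300 = 5.229

OR = 5.229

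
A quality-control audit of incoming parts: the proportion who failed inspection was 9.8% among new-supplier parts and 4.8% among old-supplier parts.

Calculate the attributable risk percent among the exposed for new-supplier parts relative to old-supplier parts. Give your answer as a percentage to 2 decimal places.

AR% = (0.09800 − 0.04800) / 0.09800 = 0.5102 → 51.02%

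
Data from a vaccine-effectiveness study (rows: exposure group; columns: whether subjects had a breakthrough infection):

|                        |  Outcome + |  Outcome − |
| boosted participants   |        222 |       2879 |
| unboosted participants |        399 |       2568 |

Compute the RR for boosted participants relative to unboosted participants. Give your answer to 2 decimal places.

risk, boosted participants = 222/3101 = 0.0716
risk, unboosted participants = 399/2967 = 0.1345
RR = 0.0716 / 0.1345 = 0.53

0.53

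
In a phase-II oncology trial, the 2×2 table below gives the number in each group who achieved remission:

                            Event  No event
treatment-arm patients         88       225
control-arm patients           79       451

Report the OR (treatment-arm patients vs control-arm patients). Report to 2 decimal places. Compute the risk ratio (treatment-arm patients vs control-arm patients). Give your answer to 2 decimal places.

OR = (88 × 451) / (225 × 79) = 39688/17775 ≈ 2.23
risk, treatment-arm patients = 88/313 = 0.2812
risk, control-arm patients = 79/530 = 0.1491
RR = 0.2812 / 0.1491 = 1.89

OR = 2.23; RR = 1.89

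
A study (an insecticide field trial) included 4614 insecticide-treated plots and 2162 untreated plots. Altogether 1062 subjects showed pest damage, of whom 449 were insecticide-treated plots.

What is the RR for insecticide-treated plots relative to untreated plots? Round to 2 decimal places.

0.34

insecticide-treated plots without the outcome: 4614 − 449 = 4165
untreated plots with the outcome: 1062 − 449 = 613
untreated plots without the outcome: 2162 − 613 = 1549
risk, insecticide-treated plots = 449/4614 = 0.0973
risk, untreated plots = 613/2162 = 0.2835
RR = 0.0973 / 0.2835 = 0.34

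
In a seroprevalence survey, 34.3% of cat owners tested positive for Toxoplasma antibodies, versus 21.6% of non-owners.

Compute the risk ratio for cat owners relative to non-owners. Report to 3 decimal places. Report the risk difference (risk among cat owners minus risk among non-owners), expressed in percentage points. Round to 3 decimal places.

RR = 1.588; RD = 12.700

RR = 0.3430 / 0.2160 = 1.588
risk difference = 0.3430 − 0.2160 = 0.1270 → 12.700 percentage points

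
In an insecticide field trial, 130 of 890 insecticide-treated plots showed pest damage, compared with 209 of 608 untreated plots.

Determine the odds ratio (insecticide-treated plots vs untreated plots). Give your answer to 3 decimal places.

OR = (130 × 399) / (760 × 209) = 51870/158840 ≈ 0.327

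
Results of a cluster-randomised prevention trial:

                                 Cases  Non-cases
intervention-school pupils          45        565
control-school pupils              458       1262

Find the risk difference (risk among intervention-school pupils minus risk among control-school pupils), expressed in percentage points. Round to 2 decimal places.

-19.25

risk, intervention-school pupils = 45/610 = 0.0738
risk, control-school pupils = 458/1720 = 0.2663
risk difference = 0.0738 − 0.2663 = -0.1925 → -19.25 percentage points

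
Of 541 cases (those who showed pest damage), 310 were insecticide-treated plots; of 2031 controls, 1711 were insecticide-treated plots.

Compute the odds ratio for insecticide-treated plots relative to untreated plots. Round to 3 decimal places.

OR = (310 × 320) / (1711 × 231) = 99200/395241 ≈ 0.251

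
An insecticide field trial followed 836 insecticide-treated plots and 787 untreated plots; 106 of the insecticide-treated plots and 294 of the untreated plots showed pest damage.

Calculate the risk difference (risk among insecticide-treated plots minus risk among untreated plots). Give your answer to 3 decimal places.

RD: -0.247

risk, insecticide-treated plots = 106/836 = 0.1268
risk, untreated plots = 294/787 = 0.3736
risk difference = 0.1268 − 0.3736 = -0.247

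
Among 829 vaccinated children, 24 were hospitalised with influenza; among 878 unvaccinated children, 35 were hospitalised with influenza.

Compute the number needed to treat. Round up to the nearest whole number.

risk, vaccinated children = 24/829 = 0.028951
risk, unvaccinated children = 35/878 = 0.039863
absolute risk difference = 0.010913
1 / 0.010913 = 91.634 → round up → 92

92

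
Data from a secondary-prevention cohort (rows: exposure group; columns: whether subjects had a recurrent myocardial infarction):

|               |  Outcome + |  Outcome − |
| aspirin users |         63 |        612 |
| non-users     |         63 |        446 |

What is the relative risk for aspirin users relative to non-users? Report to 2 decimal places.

risk, aspirin users = 63/675 = 0.0933
risk, non-users = 63/509 = 0.1238
RR = 0.0933 / 0.1238 = 0.75

0.75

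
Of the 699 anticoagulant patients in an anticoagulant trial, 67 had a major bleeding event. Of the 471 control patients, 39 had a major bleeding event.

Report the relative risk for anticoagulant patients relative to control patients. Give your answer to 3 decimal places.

risk, anticoagulant patients = 67/699 = 0.0959
risk, control patients = 39/471 = 0.0828
RR = 0.0959 / 0.0828 = 1.158

RR ≈ 1.158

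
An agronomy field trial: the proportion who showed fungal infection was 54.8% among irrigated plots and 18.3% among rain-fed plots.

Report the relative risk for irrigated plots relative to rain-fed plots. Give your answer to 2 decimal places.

RR = 0.5480 / 0.1830 = 2.99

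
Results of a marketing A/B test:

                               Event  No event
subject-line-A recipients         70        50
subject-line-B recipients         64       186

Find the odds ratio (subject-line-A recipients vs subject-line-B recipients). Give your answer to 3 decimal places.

OR = (70 × 186) / (50 × 64) = 13020/3200 ≈ 4.069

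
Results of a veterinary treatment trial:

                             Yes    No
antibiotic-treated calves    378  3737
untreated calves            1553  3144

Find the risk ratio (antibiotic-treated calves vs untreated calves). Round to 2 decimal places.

risk, antibiotic-treated calves = 378/4115 = 0.0919
risk, untreated calves = 1553/4697 = 0.3306
RR = 0.0919 / 0.3306 = 0.28

0.28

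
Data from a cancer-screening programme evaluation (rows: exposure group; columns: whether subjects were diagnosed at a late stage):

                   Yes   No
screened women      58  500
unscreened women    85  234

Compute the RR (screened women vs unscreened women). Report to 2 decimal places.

risk, screened women = 58/558 = 0.1039
risk, unscreened women = 85/319 = 0.2665
RR = 0.1039 / 0.2665 = 0.39

0.39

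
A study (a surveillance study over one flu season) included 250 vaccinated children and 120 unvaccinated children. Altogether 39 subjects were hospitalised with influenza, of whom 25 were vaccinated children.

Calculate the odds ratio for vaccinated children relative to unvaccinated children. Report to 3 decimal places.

vaccinated children without the outcome: 250 − 25 = 225
unvaccinated children with the outcome: 39 − 25 = 14
unvaccinated children without the outcome: 120 − 14 = 106
OR = (25 × 106) / (225 × 14) = 2650/3150 ≈ 0.841

OR = 0.841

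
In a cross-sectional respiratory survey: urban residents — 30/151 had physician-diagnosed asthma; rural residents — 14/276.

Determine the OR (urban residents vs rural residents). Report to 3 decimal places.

OR = (30 × 262) / (121 × 14) = 7860/1694 ≈ 4.640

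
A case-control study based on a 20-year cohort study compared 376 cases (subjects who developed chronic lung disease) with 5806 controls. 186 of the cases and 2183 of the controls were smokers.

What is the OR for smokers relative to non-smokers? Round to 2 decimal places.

odds, smokers = 186/2183 = 0.08520
odds, non-smokers = 190/3623 = 0.05244
OR = 0.08520 / 0.05244 = 1.62

OR ≈ 1.62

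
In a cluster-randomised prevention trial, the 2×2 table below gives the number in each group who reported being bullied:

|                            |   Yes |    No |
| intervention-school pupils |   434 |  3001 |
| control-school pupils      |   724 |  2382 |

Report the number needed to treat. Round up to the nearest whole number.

NNT: 10

risk, intervention-school pupils = 434/3435 = 0.126346
risk, control-school pupils = 724/3106 = 0.233097
absolute risk difference = 0.106751
1 / 0.106751 = 9.368 → round up → 10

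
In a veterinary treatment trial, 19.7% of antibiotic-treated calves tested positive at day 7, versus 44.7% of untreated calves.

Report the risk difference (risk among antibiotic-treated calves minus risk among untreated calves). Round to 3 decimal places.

risk difference = 0.1970 − 0.4470 = -0.250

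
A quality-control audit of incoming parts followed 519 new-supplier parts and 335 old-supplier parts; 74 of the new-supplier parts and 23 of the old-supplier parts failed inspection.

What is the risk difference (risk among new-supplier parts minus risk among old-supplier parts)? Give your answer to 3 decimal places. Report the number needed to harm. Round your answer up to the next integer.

risk, new-supplier parts = 74/519 = 0.1426
risk, old-supplier parts = 23/335 = 0.0687
risk difference = 0.1426 − 0.0687 = 0.074
absolute risk difference = 0.073925
1 / 0.073925 = 13.527 → round up → 14

RD = 0.074; NNH = 14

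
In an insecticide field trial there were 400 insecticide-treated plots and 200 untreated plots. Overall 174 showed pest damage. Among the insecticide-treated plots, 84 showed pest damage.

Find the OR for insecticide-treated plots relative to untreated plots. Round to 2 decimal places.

0.32

insecticide-treated plots without the outcome: 400 − 84 = 316
untreated plots with the outcome: 174 − 84 = 90
untreated plots without the outcome: 200 − 90 = 110
OR = (84 × 110) / (316 × 90) = 9240/28440 ≈ 0.32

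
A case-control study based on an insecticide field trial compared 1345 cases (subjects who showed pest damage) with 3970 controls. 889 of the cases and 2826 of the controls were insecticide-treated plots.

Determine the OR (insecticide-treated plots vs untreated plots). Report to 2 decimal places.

OR = (889 × 1144) / (2826 × 456) = 1017016/1288656 ≈ 0.79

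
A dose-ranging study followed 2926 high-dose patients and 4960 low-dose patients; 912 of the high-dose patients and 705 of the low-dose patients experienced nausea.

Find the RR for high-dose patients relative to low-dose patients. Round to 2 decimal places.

risk, high-dose patients = 912/2926 = 0.3117
risk, low-dose patients = 705/4960 = 0.1421
RR = 0.3117 / 0.1421 = 2.19

RR = 2.19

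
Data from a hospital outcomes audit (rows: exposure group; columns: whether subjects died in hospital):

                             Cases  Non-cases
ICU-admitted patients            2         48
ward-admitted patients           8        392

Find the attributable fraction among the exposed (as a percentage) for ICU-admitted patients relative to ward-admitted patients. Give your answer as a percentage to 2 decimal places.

AR% ≈ 50.00%

risk, ICU-admitted patients = 2/50 = 0.04000
risk, ward-admitted patients = 8/400 = 0.02000
AR% = (0.04000 − 0.02000) / 0.04000 = 0.5000 → 50.00%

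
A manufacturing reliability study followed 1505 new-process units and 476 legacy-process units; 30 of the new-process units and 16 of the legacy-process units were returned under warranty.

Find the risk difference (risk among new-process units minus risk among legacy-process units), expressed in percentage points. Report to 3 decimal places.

RD: -1.368

risk, new-process units = 30/1505 = 0.01993
risk, legacy-process units = 16/476 = 0.03361
risk difference = 0.01993 − 0.03361 = -0.01368 → -1.368 percentage points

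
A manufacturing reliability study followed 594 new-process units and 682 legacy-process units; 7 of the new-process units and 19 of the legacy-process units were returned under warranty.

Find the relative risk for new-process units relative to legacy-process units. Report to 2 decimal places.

0.42

risk, new-process units = 7/594 = 0.01178
risk, legacy-process units = 19/682 = 0.02786
RR = 0.01178 / 0.02786 = 0.42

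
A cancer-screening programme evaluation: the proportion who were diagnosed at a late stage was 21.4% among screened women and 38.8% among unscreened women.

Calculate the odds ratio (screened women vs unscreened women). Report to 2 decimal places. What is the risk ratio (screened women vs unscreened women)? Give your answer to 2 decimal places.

odds, screened women = 0.2140/0.7860 = 0.2723
odds, unscreened women = 0.3880/0.6120 = 0.6340
OR = 0.2723 / 0.6340 = 0.43
RR = 0.2140 / 0.3880 = 0.55

OR = 0.43; RR = 0.55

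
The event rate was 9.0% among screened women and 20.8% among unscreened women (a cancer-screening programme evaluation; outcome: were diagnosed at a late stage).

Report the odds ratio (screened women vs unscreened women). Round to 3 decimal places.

odds, screened women = 0.0900/0.9100 = 0.0989
odds, unscreened women = 0.2080/0.7920 = 0.2626
OR = 0.0989 / 0.2626 = 0.377

0.377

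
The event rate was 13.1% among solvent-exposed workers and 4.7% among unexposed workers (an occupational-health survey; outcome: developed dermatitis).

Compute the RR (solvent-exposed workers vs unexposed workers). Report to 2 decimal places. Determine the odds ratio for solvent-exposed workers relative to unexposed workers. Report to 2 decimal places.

RR = 0.13100 / 0.04700 = 2.79
odds, solvent-exposed workers = 0.13100/0.86900 = 0.15075
odds, unexposed workers = 0.04700/0.95300 = 0.04932
OR = 0.15075 / 0.04932 = 3.06

RR = 2.79; OR = 3.06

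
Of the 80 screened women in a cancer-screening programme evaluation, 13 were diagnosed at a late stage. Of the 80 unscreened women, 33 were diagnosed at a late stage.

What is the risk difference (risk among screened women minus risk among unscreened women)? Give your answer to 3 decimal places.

-0.250

risk, screened women = 13/80 = 0.1625
risk, unscreened women = 33/80 = 0.4125
risk difference = 0.1625 − 0.4125 = -0.250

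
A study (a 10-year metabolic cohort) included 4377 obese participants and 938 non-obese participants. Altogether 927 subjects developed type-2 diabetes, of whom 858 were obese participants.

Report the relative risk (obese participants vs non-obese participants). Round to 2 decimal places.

RR: 2.66

obese participants without the outcome: 4377 − 858 = 3519
non-obese participants with the outcome: 927 − 858 = 69
non-obese participants without the outcome: 938 − 69 = 869
risk, obese participants = 858/4377 = 0.1960
risk, non-obese participants = 69/938 = 0.0736
RR = 0.1960 / 0.0736 = 2.66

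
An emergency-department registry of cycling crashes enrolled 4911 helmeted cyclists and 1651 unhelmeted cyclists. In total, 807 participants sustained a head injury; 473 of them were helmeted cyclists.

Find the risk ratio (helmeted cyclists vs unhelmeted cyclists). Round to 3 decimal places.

helmeted cyclists without the outcome: 4911 − 473 = 4438
unhelmeted cyclists with the outcome: 807 − 473 = 334
unhelmeted cyclists without the outcome: 1651 − 334 = 1317
risk, helmeted cyclists = 473/4911 = 0.0963
risk, unhelmeted cyclists = 334/1651 = 0.2023
RR = 0.0963 / 0.2023 = 0.476

RR: 0.476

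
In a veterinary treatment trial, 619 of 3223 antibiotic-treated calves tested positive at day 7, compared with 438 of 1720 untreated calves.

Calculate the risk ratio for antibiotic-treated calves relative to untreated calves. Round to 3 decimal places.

RR = 0.754

risk, antibiotic-treated calves = 619/3223 = 0.1921
risk, untreated calves = 438/1720 = 0.2547
RR = 0.1921 / 0.2547 = 0.754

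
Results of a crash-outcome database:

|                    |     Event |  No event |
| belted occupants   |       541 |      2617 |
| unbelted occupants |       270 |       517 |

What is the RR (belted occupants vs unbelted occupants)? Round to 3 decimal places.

RR = 0.499

risk, belted occupants = 541/3158 = 0.1713
risk, unbelted occupants = 270/787 = 0.3431
RR = 0.1713 / 0.3431 = 0.499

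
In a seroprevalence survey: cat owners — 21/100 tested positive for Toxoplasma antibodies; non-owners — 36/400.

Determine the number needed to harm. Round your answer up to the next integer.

NNH = 9

risk, cat owners = 21/100 = 0.210000
risk, non-owners = 36/400 = 0.090000
absolute risk difference = 0.120000
1 / 0.120000 = 8.333 → round up → 9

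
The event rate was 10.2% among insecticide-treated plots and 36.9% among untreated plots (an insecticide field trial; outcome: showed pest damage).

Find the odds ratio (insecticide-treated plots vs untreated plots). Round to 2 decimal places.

0.19

odds, insecticide-treated plots = 0.1020/0.8980 = 0.1136
odds, untreated plots = 0.3690/0.6310 = 0.5848
OR = 0.1136 / 0.5848 = 0.19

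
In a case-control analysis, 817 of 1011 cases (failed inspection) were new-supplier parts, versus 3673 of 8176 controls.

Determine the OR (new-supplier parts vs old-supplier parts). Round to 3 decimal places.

odds, new-supplier parts = 817/3673 = 0.22243
odds, old-supplier parts = 194/4503 = 0.04308
OR = 0.22243 / 0.04308 = 5.163

5.163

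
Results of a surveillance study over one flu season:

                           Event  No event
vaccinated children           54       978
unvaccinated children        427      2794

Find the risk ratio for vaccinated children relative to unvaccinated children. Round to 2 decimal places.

risk, vaccinated children = 54/1032 = 0.0523
risk, unvaccinated children = 427/3221 = 0.1326
RR = 0.0523 / 0.1326 = 0.39

0.39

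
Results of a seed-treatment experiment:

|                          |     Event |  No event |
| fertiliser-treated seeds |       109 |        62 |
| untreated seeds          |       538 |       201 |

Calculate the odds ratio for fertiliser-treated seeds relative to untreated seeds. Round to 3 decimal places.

OR = (109 × 201) / (62 × 538) = 21909/33356 ≈ 0.657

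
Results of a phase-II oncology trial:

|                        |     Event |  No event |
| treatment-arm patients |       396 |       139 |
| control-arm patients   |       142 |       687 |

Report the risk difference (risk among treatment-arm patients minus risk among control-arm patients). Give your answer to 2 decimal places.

risk, treatment-arm patients = 396/535 = 0.7402
risk, control-arm patients = 142/829 = 0.1713
risk difference = 0.7402 − 0.1713 = 0.57

RD ≈ 0.57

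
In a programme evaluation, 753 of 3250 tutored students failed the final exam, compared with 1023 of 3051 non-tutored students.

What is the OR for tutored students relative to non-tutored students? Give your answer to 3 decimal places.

OR = (753 × 2028) / (2497 × 1023) = 1527084/2554431 ≈ 0.598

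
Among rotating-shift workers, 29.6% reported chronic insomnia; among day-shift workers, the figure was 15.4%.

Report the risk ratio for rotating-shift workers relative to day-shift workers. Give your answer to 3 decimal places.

RR = 0.2960 / 0.1540 = 1.922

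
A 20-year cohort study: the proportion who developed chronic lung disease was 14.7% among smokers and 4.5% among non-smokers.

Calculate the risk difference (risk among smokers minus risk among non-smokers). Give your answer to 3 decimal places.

risk difference = 0.14700 − 0.04500 = 0.102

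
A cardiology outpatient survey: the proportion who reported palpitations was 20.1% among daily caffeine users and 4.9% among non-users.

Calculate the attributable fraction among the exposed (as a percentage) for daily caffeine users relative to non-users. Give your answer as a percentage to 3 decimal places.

AR% = (0.20100 − 0.04900) / 0.20100 = 0.7562 → 75.622%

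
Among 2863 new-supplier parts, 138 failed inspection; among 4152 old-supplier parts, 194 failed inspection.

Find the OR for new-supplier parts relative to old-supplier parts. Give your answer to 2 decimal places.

OR ≈ 1.03

odds, new-supplier parts = 138/2725 = 0.05064
odds, old-supplier parts = 194/3958 = 0.04901
OR = 0.05064 / 0.04901 = 1.03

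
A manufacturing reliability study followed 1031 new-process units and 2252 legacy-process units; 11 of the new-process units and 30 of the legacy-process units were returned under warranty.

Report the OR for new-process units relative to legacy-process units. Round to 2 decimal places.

OR = (11 × 2222) / (1020 × 30) = 24442/30600 ≈ 0.80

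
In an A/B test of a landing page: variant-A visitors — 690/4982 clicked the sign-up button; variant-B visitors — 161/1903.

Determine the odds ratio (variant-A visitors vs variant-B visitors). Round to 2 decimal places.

odds, variant-A visitors = 690/4292 = 0.1608
odds, variant-B visitors = 161/1742 = 0.0924
OR = 0.1608 / 0.0924 = 1.74

1.74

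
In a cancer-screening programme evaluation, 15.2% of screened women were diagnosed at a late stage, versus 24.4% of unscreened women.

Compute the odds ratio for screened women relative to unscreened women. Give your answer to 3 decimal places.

odds, screened women = 0.1520/0.8480 = 0.1792
odds, unscreened women = 0.2440/0.7560 = 0.3228
OR = 0.1792 / 0.3228 = 0.555

0.555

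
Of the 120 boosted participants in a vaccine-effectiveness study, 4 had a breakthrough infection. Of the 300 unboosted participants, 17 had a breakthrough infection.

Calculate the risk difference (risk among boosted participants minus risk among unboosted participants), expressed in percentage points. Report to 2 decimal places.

risk, boosted participants = 4/120 = 0.03333
risk, unboosted participants = 17/300 = 0.05667
risk difference = 0.03333 − 0.05667 = -0.02333 → -2.33 percentage points

RD ≈ -2.33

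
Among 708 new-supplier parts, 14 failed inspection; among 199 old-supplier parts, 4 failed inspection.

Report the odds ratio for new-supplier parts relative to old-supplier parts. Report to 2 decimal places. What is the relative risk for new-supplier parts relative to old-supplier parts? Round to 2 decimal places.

OR = 0.98; RR = 0.98

OR = (14 × 195) / (694 × 4) = 2730/2776 ≈ 0.98
risk, new-supplier parts = 14/708 = 0.01977
risk, old-supplier parts = 4/199 = 0.02010
RR = 0.01977 / 0.02010 = 0.98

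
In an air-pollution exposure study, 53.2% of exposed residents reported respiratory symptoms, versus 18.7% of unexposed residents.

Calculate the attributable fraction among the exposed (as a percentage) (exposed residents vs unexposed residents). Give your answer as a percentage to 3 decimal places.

AR% = (0.5320 − 0.1870) / 0.5320 = 0.6485 → 64.850%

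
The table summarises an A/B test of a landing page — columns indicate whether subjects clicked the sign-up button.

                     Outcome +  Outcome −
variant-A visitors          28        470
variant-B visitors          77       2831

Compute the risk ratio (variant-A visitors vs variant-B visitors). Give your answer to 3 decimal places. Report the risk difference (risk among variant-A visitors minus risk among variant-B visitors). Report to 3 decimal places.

risk, variant-A visitors = 28/498 = 0.05622
risk, variant-B visitors = 77/2908 = 0.02648
RR = 0.05622 / 0.02648 = 2.123
risk difference = 0.05622 − 0.02648 = 0.030

RR = 2.123; RD = 0.030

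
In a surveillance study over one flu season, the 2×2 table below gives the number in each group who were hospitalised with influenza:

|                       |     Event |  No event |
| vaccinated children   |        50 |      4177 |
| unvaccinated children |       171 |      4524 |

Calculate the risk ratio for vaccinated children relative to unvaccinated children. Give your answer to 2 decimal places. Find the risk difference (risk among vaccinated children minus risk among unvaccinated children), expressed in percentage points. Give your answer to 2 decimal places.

risk, vaccinated children = 50/4227 = 0.01183
risk, unvaccinated children = 171/4695 = 0.03642
RR = 0.01183 / 0.03642 = 0.32
risk difference = 0.01183 − 0.03642 = -0.02459 → -2.46 percentage points

RR = 0.32; RD = -2.46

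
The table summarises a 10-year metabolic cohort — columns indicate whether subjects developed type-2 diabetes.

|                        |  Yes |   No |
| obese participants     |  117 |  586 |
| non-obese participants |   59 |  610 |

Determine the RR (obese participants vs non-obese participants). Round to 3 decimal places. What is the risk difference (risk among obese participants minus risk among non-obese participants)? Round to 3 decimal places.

risk, obese participants = 117/703 = 0.1664
risk, non-obese participants = 59/669 = 0.0882
RR = 0.1664 / 0.0882 = 1.887
risk difference = 0.1664 − 0.0882 = 0.078

RR = 1.887; RD = 0.078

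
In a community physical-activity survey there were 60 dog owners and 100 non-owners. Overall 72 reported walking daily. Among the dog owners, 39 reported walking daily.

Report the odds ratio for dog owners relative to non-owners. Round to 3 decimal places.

dog owners without the outcome: 60 − 39 = 21
non-owners with the outcome: 72 − 39 = 33
non-owners without the outcome: 100 − 33 = 67
OR = (39 × 67) / (21 × 33) = 2613/693 ≈ 3.771

OR: 3.771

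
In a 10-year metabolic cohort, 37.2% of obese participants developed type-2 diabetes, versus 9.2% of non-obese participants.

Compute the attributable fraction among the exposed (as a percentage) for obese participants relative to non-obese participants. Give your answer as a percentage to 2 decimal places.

AR% = (0.3720 − 0.0920) / 0.3720 = 0.7527 → 75.27%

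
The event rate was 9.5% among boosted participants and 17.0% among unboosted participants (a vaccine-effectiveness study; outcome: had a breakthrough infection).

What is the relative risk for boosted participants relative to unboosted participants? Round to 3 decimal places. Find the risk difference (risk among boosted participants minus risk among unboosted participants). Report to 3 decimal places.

RR = 0.0950 / 0.1700 = 0.559
risk difference = 0.0950 − 0.1700 = -0.075

RR = 0.559; RD = -0.075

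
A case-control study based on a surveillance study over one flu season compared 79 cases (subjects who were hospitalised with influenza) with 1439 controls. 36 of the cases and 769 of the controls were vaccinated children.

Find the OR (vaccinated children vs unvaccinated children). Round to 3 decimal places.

0.729

odds, vaccinated children = 36/769 = 0.04681
odds, unvaccinated children = 43/670 = 0.06418
OR = 0.04681 / 0.06418 = 0.729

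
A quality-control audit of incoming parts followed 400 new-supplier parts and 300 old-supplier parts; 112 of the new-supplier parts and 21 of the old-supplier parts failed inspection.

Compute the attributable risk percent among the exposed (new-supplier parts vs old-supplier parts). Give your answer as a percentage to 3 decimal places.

AR%: 75.000%

risk, new-supplier parts = 112/400 = 0.2800
risk, old-supplier parts = 21/300 = 0.0700
AR% = (0.2800 − 0.0700) / 0.2800 = 0.7500 → 75.000%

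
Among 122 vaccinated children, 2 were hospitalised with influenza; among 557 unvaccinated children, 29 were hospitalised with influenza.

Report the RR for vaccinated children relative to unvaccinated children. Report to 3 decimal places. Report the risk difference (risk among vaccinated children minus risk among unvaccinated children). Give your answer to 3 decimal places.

risk, vaccinated children = 2/122 = 0.01639
risk, unvaccinated children = 29/557 = 0.05206
RR = 0.01639 / 0.05206 = 0.315
risk difference = 0.01639 − 0.05206 = -0.036

RR = 0.315; RD = -0.036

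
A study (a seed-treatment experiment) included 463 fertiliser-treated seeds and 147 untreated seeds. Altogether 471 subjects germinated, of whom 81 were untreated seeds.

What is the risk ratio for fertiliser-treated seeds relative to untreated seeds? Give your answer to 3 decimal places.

fertiliser-treated seeds with the outcome: 471 − 81 = 390
fertiliser-treated seeds without the outcome: 463 − 390 = 73
untreated seeds without the outcome: 147 − 81 = 66
risk, fertiliser-treated seeds = 390/463 = 0.8423
risk, untreated seeds = 81/147 = 0.5510
RR = 0.8423 / 0.5510 = 1.529

RR = 1.529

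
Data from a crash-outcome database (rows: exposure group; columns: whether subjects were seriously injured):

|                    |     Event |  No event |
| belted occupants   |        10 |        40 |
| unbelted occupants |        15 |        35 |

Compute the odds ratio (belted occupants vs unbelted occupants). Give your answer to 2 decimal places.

odds, belted occupants = 10/40 = 0.2500
odds, unbelted occupants = 15/35 = 0.4286
OR = 0.2500 / 0.4286 = 0.58

0.58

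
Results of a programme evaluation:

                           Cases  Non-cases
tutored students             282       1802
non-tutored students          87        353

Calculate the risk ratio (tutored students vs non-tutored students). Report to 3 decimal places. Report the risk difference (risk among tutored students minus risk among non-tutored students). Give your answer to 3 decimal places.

risk, tutored students = 282/2084 = 0.1353
risk, non-tutored students = 87/440 = 0.1977
RR = 0.1353 / 0.1977 = 0.684
risk difference = 0.1353 − 0.1977 = -0.062

RR = 0.684; RD = -0.062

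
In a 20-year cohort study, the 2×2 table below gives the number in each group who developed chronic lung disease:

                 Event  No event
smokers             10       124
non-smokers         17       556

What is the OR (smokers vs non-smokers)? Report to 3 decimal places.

OR = (10 × 556) / (124 × 17) = 5560/2108 ≈ 2.638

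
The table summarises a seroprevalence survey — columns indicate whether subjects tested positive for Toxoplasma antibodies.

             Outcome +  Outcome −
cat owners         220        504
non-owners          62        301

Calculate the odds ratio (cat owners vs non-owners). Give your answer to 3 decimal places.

OR = (220 × 301) / (504 × 62) = 66220/31248 ≈ 2.119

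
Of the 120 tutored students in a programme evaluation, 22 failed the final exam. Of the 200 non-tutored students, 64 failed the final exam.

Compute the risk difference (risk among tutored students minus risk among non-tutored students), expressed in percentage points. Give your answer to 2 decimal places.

risk, tutored students = 22/120 = 0.1833
risk, non-tutored students = 64/200 = 0.3200
risk difference = 0.1833 − 0.3200 = -0.1367 → -13.67 percentage points

-13.67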